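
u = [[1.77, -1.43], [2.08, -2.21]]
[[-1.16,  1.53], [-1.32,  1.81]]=u@ [[-0.72,  0.84], [-0.08,  -0.03]]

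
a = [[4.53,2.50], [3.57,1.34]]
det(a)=-2.855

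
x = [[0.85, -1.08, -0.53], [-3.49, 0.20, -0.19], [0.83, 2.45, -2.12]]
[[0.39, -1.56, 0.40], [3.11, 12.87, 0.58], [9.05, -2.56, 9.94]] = x@[[-0.65,  -3.67,  0.08], [0.86,  -0.85,  1.26], [-3.53,  -1.21,  -3.20]]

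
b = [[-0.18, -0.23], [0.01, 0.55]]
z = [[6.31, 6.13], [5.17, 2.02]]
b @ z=[[-2.32, -1.57], [2.91, 1.17]]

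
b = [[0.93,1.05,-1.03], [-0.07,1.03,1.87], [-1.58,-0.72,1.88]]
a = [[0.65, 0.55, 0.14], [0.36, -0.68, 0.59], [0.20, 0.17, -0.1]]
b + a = [[1.58, 1.6, -0.89], [0.29, 0.35, 2.46], [-1.38, -0.55, 1.78]]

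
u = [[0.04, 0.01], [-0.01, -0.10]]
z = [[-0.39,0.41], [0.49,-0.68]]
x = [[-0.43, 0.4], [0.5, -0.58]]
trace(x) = -1.01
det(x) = 0.05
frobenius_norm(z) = 1.01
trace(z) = -1.07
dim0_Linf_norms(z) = [0.49, 0.68]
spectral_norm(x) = 0.96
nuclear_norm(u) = 0.14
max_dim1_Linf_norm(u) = 0.1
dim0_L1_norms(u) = [0.05, 0.11]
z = x + u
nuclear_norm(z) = 1.07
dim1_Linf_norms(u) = [0.04, 0.1]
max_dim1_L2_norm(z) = 0.84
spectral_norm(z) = 1.01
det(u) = -0.00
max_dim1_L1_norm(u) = 0.11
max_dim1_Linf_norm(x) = 0.58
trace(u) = -0.06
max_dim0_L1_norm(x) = 0.98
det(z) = 0.06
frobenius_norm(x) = 0.97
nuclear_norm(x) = 1.01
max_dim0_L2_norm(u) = 0.1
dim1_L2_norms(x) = [0.59, 0.77]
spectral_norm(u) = 0.10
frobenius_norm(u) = 0.11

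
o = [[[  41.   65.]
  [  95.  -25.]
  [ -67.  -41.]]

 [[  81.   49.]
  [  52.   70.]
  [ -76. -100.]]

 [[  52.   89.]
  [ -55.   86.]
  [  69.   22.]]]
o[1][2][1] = -100.0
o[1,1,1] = 70.0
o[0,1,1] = -25.0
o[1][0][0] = 81.0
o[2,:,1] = [89.0, 86.0, 22.0]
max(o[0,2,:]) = -41.0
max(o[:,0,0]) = 81.0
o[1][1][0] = 52.0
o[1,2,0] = -76.0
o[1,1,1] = 70.0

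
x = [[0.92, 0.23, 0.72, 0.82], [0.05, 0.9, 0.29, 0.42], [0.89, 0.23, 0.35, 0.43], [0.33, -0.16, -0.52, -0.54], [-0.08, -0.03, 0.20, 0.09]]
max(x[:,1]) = 0.903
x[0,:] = [0.919, 0.229, 0.716, 0.823]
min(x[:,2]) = -0.524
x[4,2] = 0.195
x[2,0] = 0.887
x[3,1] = -0.164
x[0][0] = 0.919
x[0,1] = 0.229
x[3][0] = 0.334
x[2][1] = 0.227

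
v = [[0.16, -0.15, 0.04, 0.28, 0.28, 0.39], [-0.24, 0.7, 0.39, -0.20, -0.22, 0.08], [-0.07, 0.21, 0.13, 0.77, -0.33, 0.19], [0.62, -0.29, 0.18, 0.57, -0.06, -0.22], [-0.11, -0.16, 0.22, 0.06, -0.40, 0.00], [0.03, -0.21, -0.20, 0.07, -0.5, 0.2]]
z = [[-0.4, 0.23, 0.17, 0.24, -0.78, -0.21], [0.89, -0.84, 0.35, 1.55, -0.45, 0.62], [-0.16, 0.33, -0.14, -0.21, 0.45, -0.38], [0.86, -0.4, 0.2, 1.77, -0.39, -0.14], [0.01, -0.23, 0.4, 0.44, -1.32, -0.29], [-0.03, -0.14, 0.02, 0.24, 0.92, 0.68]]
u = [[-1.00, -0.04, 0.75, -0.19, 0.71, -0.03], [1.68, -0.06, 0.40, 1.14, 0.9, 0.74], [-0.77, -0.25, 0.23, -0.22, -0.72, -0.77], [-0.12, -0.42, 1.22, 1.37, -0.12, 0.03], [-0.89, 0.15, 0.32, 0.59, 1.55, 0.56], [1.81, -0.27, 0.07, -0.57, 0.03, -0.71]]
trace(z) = -0.25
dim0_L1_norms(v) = [1.23, 1.72, 1.16, 1.95, 1.79, 1.08]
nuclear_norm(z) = 6.48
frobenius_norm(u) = 4.62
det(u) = -0.00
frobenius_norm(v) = 1.86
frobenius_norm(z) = 3.74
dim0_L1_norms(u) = [6.27, 1.19, 2.99, 4.08, 4.03, 2.84]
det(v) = -0.04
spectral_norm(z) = 3.07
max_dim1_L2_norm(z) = 2.15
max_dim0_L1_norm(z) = 4.45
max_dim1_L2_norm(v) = 0.94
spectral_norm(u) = 2.94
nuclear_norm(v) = 4.08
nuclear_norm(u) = 9.08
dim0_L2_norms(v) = [0.7, 0.84, 0.54, 1.02, 0.81, 0.53]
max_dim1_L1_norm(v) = 1.94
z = u @ v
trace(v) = 1.36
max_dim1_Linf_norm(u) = 1.81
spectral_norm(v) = 1.20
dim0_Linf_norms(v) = [0.62, 0.7, 0.39, 0.77, 0.5, 0.39]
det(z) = 0.00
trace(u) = 1.38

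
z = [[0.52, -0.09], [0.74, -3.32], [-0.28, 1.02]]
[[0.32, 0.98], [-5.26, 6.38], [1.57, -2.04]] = z@ [[0.92, 1.62], [1.79, -1.56]]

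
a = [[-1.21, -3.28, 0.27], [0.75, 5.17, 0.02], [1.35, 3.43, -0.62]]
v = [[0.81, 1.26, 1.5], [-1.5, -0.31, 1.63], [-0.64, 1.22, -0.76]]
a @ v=[[3.77, -0.18, -7.37], [-7.16, -0.63, 9.54], [-3.65, -0.12, 8.09]]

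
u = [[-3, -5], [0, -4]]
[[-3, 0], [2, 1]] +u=[[-6, -5], [2, -3]]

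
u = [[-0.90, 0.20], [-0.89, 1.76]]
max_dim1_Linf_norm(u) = 1.76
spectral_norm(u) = 2.07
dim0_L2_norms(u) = [1.27, 1.77]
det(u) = -1.41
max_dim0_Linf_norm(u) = 1.76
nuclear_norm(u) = 2.75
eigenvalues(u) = [-0.83, 1.69]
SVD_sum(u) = [[-0.36, 0.55], [-1.07, 1.64]] + [[-0.54,-0.35],[0.18,0.12]]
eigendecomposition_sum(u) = [[-0.85, 0.07], [-0.29, 0.02]] + [[-0.05, 0.13],  [-0.60, 1.74]]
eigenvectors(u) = [[-0.95, -0.08],[-0.32, -1.00]]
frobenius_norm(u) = 2.18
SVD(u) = [[-0.32, -0.95], [-0.95, 0.32]] @ diag([2.0682260130661008, 0.6798096490023521]) @ [[0.55, -0.84],[0.84, 0.55]]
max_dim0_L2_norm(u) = 1.77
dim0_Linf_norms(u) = [0.9, 1.76]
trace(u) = 0.86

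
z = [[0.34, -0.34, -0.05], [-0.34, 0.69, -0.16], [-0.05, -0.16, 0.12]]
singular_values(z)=[0.91, 0.24, 0.01]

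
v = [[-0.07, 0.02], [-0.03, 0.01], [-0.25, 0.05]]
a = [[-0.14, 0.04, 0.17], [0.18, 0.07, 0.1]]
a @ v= [[-0.03, 0.01],  [-0.04, 0.01]]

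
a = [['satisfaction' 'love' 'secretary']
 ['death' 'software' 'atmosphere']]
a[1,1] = 'software'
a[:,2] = ['secretary', 'atmosphere']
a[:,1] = ['love', 'software']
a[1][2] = 'atmosphere'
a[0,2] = 'secretary'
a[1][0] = 'death'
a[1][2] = 'atmosphere'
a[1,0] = 'death'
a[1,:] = ['death', 'software', 'atmosphere']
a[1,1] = 'software'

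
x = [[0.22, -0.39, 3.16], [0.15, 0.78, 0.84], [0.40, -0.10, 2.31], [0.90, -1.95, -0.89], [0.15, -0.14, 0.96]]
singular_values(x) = [4.22, 2.31, 0.47]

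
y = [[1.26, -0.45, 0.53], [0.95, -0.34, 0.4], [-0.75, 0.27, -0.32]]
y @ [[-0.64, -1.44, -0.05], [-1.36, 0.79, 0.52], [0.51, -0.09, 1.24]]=[[0.08, -2.22, 0.36], [0.06, -1.67, 0.27], [-0.05, 1.32, -0.22]]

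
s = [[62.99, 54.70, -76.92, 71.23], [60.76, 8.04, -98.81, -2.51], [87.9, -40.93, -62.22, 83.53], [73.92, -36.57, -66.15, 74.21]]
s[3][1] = -36.57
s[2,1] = -40.93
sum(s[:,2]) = -304.1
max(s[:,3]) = 83.53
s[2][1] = -40.93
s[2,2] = -62.22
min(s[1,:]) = -98.81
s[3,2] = -66.15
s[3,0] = 73.92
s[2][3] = 83.53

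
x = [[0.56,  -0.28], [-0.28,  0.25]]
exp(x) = [[1.81,-0.43], [-0.43,1.34]]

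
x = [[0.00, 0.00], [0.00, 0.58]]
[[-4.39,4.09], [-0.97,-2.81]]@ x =[[0.0, 2.37], [0.0, -1.63]]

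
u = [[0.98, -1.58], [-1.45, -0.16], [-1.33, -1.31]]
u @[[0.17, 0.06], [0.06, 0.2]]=[[0.07, -0.26], [-0.26, -0.12], [-0.3, -0.34]]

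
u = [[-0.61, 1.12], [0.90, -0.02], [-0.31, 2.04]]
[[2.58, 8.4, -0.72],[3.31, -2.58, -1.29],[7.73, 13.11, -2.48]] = u @ [[3.77, -2.73, -1.46], [4.36, 6.01, -1.44]]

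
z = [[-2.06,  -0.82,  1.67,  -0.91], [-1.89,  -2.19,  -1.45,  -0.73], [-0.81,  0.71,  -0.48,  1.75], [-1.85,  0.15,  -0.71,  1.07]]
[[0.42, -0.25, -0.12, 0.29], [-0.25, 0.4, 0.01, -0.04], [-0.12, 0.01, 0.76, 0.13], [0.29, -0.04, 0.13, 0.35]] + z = [[-1.64,-1.07,1.55,-0.62],[-2.14,-1.79,-1.44,-0.77],[-0.93,0.72,0.28,1.88],[-1.56,0.11,-0.58,1.42]]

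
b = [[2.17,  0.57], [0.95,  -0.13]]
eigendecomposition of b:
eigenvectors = [[0.94, -0.22],  [0.35, 0.98]]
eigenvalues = [2.39, -0.35]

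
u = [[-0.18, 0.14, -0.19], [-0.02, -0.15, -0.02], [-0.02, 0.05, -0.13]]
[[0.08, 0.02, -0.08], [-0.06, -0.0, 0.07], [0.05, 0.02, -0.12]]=u@ [[0.14, 0.07, -0.84], [0.40, 0.02, -0.44], [-0.27, -0.18, 0.88]]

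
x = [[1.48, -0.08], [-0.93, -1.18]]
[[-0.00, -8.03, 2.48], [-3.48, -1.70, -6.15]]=x@[[0.15,-5.13,1.88], [2.83,5.48,3.73]]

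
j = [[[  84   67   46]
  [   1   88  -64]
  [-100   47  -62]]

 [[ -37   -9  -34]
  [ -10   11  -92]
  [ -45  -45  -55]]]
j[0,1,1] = 88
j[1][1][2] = -92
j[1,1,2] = -92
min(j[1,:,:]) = -92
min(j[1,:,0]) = -45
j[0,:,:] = [[84, 67, 46], [1, 88, -64], [-100, 47, -62]]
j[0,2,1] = 47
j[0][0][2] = 46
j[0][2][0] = -100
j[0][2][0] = -100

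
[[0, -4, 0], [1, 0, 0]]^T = [[0, 1], [-4, 0], [0, 0]]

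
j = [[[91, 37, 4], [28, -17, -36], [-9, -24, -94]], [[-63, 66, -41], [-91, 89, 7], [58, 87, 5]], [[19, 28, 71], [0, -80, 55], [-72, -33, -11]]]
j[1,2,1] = 87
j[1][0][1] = 66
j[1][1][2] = 7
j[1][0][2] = -41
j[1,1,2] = 7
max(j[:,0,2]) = 71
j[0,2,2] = -94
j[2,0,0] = 19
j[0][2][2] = -94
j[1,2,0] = 58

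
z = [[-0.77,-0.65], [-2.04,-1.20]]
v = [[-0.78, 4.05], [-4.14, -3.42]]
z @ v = [[3.29, -0.9], [6.56, -4.16]]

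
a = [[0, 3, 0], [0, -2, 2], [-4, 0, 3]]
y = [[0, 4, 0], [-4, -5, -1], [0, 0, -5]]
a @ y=[[-12, -15, -3], [8, 10, -8], [0, -16, -15]]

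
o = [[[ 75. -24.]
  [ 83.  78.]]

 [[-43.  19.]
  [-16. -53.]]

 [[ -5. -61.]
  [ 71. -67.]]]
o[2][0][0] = -5.0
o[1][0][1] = 19.0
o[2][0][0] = -5.0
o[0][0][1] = -24.0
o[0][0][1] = -24.0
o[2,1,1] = -67.0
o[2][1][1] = -67.0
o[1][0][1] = 19.0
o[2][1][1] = -67.0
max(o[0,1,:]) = 83.0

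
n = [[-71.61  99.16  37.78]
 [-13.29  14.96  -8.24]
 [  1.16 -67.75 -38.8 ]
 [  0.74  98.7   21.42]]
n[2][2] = -38.8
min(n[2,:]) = -67.75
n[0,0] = -71.61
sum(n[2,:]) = -105.39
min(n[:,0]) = -71.61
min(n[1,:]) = -13.29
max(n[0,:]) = 99.16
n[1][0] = -13.29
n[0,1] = 99.16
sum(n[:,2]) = 12.160000000000004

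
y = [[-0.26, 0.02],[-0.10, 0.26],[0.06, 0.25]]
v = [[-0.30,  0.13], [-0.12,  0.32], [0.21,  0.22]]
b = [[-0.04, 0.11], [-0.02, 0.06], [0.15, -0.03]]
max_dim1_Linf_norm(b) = 0.15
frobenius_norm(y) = 0.46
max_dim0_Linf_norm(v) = 0.32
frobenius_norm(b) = 0.20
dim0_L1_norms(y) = [0.42, 0.53]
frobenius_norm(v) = 0.56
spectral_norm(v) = 0.44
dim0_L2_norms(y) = [0.28, 0.36]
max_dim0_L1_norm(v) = 0.67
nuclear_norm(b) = 0.28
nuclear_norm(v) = 0.79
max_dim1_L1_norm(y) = 0.36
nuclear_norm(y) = 0.64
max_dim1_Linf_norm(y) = 0.26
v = y + b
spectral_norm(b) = 0.18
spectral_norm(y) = 0.37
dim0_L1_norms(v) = [0.63, 0.67]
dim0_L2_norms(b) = [0.16, 0.13]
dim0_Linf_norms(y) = [0.26, 0.26]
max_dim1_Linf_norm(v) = 0.32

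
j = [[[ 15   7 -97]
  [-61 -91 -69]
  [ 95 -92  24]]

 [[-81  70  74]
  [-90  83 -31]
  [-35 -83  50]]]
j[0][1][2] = -69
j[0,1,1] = -91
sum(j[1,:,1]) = 70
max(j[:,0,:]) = 74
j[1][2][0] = -35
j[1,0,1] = 70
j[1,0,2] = 74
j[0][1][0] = -61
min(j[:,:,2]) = -97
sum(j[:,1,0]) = -151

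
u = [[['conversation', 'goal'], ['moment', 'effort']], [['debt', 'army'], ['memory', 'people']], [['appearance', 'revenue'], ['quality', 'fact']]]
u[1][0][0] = 'debt'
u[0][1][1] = 'effort'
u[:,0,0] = ['conversation', 'debt', 'appearance']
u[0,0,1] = 'goal'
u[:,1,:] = [['moment', 'effort'], ['memory', 'people'], ['quality', 'fact']]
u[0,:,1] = ['goal', 'effort']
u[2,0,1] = 'revenue'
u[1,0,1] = 'army'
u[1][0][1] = 'army'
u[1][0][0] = 'debt'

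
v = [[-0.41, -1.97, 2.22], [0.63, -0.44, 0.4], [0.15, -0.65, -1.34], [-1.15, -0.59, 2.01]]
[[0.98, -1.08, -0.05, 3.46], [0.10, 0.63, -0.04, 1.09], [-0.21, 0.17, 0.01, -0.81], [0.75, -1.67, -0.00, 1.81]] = v @ [[-0.13,1.19,-0.04,0.58], [-0.20,0.20,0.01,-0.73], [0.24,-0.09,-0.02,1.02]]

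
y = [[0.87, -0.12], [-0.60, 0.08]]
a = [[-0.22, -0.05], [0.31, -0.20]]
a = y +[[-1.09,0.07], [0.91,-0.28]]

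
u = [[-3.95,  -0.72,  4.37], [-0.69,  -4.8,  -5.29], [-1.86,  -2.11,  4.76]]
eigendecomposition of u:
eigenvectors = [[-0.42, -0.84, 0.06], [0.45, 0.54, -0.98], [-0.79, -0.05, -0.19]]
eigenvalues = [4.98, -3.21, -5.76]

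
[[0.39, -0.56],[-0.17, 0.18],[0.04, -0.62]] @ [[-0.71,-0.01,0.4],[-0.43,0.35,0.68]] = [[-0.04, -0.20, -0.22], [0.04, 0.06, 0.05], [0.24, -0.22, -0.41]]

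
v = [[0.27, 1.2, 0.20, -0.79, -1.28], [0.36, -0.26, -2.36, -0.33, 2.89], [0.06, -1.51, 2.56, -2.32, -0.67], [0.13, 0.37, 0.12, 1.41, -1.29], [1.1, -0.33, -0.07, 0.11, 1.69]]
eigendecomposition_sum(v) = [[(0.07-0j),(0.19+0j),-0.38-0.00j,(0.35-0j),0.14+0.00j], [(0.31-0j),(0.82+0j),-1.63-0.00j,(1.5-0j),0.59+0.00j], [(-0.49+0j),(-1.31-0j),(2.6+0j),-2.39+0.00j,-0.93-0.00j], [0.02-0.00j,0.07+0.00j,(-0.13-0j),0.12-0.00j,(0.05+0j)], [(0.01-0j),(0.02+0j),-0.04-0.00j,0.04-0.00j,0.01+0.00j]] + [[(0.38+0j), -0.01+0.00j, 0.03+0.00j, (-0.55+0j), (0.65-0j)], [0.67+0.00j, (-0.01+0j), (0.06+0j), -0.97+0.00j, (1.15-0j)], [0.08+0.00j, -0.00+0.00j, (0.01+0j), (-0.11+0j), (0.14-0j)], [(-0.54-0j), (0.01-0j), (-0.05-0j), 0.78-0.00j, -0.93+0.00j], [0.47+0.00j, -0.01+0.00j, (0.04+0j), -0.68+0.00j, 0.81-0.00j]] + [[-0.10+0.66j, (0.32+0.28j), 0.15+0.30j, (-0.47+0.65j), (-0.94-0.23j)], [(-0.3-0.27j), (-0.25+0.07j), -0.20-0.03j, (-0.17-0.46j), (0.43-0.4j)], [(0.24-0j), (0.08-0.13j), 0.10-0.07j, 0.26+0.13j, -0.03+0.35j], [(0.32+0.12j), 0.18-0.13j, (0.17-0.04j), (0.28+0.31j), (-0.22+0.45j)], [0.31-0.29j, -0.04-0.27j, (0.05-0.21j), 0.50-0.13j, 0.37+0.50j]] + [[(-0.1-0.66j), 0.32-0.28j, 0.15-0.30j, (-0.47-0.65j), (-0.94+0.23j)], [(-0.3+0.27j), -0.25-0.07j, -0.20+0.03j, -0.17+0.46j, (0.43+0.4j)], [(0.24+0j), 0.08+0.13j, (0.1+0.07j), (0.26-0.13j), (-0.03-0.35j)], [0.32-0.12j, (0.18+0.13j), (0.17+0.04j), (0.28-0.31j), (-0.22-0.45j)], [0.31+0.29j, -0.04+0.27j, 0.05+0.21j, (0.5+0.13j), (0.37-0.5j)]] + [[(0.01-0j), (0.38-0j), (0.26-0j), (0.35-0j), (-0.19+0j)], [(-0.02+0j), -0.57+0.00j, -0.38+0.00j, -0.53+0.00j, 0.29-0.00j], [(-0.01+0j), (-0.36+0j), -0.24+0.00j, -0.34+0.00j, (0.18-0j)], [(-0+0j), -0.06+0.00j, (-0.04+0j), (-0.06+0j), (0.03-0j)], [-0.01+0.00j, (-0.26+0j), (-0.17+0j), (-0.24+0j), 0.13-0.00j]]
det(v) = -11.90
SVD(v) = [[-0.23,  -0.17,  -0.8,  -0.51,  0.12], [0.73,  0.33,  -0.29,  0.14,  0.51], [-0.57,  0.74,  0.04,  0.02,  0.35], [-0.13,  -0.48,  0.38,  -0.19,  0.76], [0.27,  0.29,  0.36,  -0.83,  -0.16]] @ diag([4.8742118097575435, 3.5519438323722476, 1.6821384736369585, 1.183704439908806, 0.3452654047879283]) @ [[0.09, 0.05, -0.67, 0.23, 0.70], [0.11, -0.47, 0.28, -0.66, 0.51], [0.08, -0.56, 0.39, 0.71, 0.17], [-0.86, -0.4, -0.28, -0.05, -0.10], [0.48, -0.55, -0.5, -0.1, -0.46]]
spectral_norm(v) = 4.87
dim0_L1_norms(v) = [1.92, 3.67, 5.31, 4.96, 7.82]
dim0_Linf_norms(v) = [1.1, 1.51, 2.56, 2.32, 2.89]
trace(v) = 5.67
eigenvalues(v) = [(3.63+0j), (1.97+0j), (0.4+1.46j), (0.4-1.46j), (-0.73+0j)]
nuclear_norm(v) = 11.64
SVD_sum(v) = [[-0.10,-0.06,0.75,-0.26,-0.78], [0.33,0.19,-2.37,0.81,2.48], [-0.26,-0.15,1.86,-0.64,-1.95], [-0.06,-0.03,0.42,-0.14,-0.44], [0.12,0.07,-0.89,0.31,0.94]] + [[-0.06,0.29,-0.17,0.40,-0.31],  [0.12,-0.56,0.33,-0.77,0.60],  [0.28,-1.24,0.73,-1.72,1.33],  [-0.18,0.81,-0.48,1.12,-0.86],  [0.11,-0.49,0.29,-0.68,0.52]] + [[-0.1, 0.75, -0.52, -0.96, -0.23], [-0.04, 0.27, -0.19, -0.35, -0.08], [0.01, -0.04, 0.03, 0.05, 0.01], [0.05, -0.35, 0.25, 0.45, 0.11], [0.05, -0.34, 0.24, 0.43, 0.10]] + [[0.52, 0.24, 0.17, 0.03, 0.06], [-0.14, -0.06, -0.04, -0.01, -0.02], [-0.02, -0.01, -0.01, -0.00, -0.00], [0.19, 0.09, 0.06, 0.01, 0.02], [0.85, 0.4, 0.27, 0.05, 0.10]] + [[0.02,-0.02,-0.02,-0.0,-0.02], [0.08,-0.1,-0.09,-0.02,-0.08], [0.06,-0.07,-0.06,-0.01,-0.06], [0.13,-0.14,-0.13,-0.03,-0.12], [-0.03,0.03,0.03,0.01,0.02]]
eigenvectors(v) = [[0.12+0.00j, (0.36+0j), -0.68+0.00j, (-0.68-0j), 0.46+0.00j], [(0.53+0j), (0.63+0j), 0.23-0.34j, (0.23+0.34j), (-0.7+0j)], [-0.84+0.00j, (0.08+0j), 0.04+0.24j, (0.04-0.24j), (-0.44+0j)], [(0.04+0j), -0.51+0.00j, (-0.07+0.34j), (-0.07-0.34j), (-0.07+0j)], [(0.01+0j), 0.45+0.00j, 0.33+0.27j, 0.33-0.27j, (-0.31+0j)]]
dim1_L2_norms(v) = [1.95, 3.77, 3.83, 1.95, 2.05]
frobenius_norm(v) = 6.38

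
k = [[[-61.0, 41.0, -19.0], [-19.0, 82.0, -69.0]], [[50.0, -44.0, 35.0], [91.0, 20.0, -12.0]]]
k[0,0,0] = -61.0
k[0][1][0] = -19.0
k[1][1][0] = 91.0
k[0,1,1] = 82.0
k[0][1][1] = 82.0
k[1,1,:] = [91.0, 20.0, -12.0]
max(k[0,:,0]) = -19.0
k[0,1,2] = -69.0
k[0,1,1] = 82.0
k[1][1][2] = -12.0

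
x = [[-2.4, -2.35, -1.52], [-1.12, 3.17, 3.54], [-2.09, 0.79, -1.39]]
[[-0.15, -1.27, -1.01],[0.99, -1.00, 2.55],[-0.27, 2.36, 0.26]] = x @ [[-0.08, 0.18, -0.17], [-0.04, 1.19, 0.41], [0.29, -1.29, 0.3]]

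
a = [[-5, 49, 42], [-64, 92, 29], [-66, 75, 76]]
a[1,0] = -64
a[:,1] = [49, 92, 75]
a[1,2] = 29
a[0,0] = -5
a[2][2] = 76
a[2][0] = -66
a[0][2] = 42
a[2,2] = 76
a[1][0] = -64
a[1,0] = -64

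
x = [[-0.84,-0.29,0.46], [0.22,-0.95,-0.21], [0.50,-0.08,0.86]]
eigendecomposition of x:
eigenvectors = [[0.25+0.00j, (0.01+0.68j), (0.01-0.68j)], [(-0.08+0j), 0.71+0.00j, 0.71-0.00j], [(0.96+0j), (0.05-0.18j), (0.05+0.18j)]]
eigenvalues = [(1+0j), (-0.96+0.26j), (-0.96-0.26j)]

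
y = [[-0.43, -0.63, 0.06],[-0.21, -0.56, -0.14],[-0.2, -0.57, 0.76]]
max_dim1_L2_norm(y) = 0.97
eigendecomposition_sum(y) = [[-0.33, -0.7, -0.05], [-0.26, -0.55, -0.04], [-0.13, -0.27, -0.02]] + [[-0.09, 0.1, 0.02], [0.04, -0.05, -0.01], [0.01, -0.01, -0.0]] + [[-0.01, -0.03, 0.09],[0.01, 0.03, -0.09],[-0.08, -0.29, 0.78]]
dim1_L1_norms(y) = [1.12, 0.91, 1.53]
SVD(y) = [[-0.58, 0.44, 0.69], [-0.39, 0.59, -0.71], [-0.71, -0.68, -0.17]] @ diag([1.2175028345456531, 0.6375120770121308, 0.1283167936669962]) @ [[0.39, 0.81, -0.43], [-0.28, -0.34, -0.90], [-0.88, 0.47, 0.09]]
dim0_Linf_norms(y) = [0.43, 0.63, 0.76]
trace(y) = -0.23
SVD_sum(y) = [[-0.28,-0.58,0.3], [-0.19,-0.39,0.21], [-0.34,-0.71,0.37]] + [[-0.08, -0.1, -0.25], [-0.1, -0.13, -0.34], [0.12, 0.15, 0.39]] + [[-0.08,0.04,0.01], [0.08,-0.04,-0.01], [0.02,-0.01,-0.0]]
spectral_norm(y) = 1.22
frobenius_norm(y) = 1.38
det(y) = 0.10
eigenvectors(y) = [[0.75, 0.90, 0.11], [0.59, -0.43, -0.12], [0.29, -0.07, 0.99]]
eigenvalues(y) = [-0.9, -0.14, 0.81]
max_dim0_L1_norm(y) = 1.76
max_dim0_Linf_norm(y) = 0.76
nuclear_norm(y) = 1.98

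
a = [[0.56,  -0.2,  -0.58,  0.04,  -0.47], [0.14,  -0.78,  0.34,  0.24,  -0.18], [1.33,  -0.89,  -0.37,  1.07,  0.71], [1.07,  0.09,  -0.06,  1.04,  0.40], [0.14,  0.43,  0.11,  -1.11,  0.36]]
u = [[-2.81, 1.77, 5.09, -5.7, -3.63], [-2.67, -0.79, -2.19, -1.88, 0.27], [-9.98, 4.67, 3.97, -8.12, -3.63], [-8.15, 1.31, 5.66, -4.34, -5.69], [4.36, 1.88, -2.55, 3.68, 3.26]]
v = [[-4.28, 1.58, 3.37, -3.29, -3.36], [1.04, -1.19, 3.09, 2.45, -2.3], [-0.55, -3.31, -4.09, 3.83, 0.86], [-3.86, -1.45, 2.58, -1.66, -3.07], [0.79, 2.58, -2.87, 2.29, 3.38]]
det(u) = 418.55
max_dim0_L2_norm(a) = 1.88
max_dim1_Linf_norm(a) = 1.33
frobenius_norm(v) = 13.75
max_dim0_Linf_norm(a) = 1.33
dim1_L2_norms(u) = [9.09, 4.02, 14.71, 12.3, 7.29]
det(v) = 450.57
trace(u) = -0.71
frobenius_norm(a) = 3.17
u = a @ v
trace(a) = 0.81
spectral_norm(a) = 2.65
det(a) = 0.94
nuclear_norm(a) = 5.96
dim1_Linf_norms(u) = [5.7, 2.67, 9.98, 8.15, 4.36]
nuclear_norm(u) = 34.26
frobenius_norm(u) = 22.80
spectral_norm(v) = 11.14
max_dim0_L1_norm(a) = 3.5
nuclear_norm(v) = 25.00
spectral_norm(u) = 21.58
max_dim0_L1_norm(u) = 27.97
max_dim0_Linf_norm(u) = 9.98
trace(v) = -7.84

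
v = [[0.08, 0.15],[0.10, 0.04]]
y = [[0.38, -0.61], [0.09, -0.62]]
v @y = [[0.04, -0.14], [0.04, -0.09]]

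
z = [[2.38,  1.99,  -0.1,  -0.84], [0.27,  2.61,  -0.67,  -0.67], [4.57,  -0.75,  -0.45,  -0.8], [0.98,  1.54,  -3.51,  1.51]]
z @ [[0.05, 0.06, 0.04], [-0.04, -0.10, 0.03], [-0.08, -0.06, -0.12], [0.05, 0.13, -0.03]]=[[0.01, -0.16, 0.19], [-0.07, -0.29, 0.19], [0.25, 0.27, 0.24], [0.34, 0.31, 0.46]]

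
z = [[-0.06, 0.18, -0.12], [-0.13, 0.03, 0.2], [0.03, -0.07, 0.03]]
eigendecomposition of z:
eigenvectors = [[(-0.05+0.67j),(-0.05-0.67j),(0.76+0j)],[(-0.7+0j),-0.70-0.00j,(0.51+0j)],[(0.07-0.25j),0.07+0.25j,0.41+0.00j]]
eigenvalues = [0.2j, -0.2j, (-0+0j)]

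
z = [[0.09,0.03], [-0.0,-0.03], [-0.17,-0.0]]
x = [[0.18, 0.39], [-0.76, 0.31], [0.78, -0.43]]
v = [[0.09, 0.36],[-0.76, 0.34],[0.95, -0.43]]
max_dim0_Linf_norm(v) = 0.95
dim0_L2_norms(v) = [1.22, 0.66]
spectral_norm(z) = 0.19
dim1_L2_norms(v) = [0.37, 0.83, 1.04]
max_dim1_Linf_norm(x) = 0.78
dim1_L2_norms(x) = [0.43, 0.82, 0.89]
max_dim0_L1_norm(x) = 1.72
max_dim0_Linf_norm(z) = 0.17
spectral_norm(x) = 1.21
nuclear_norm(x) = 1.64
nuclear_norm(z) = 0.23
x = z + v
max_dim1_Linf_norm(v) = 0.95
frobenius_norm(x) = 1.29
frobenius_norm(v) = 1.39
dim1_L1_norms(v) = [0.45, 1.1, 1.38]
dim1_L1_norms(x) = [0.57, 1.07, 1.21]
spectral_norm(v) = 1.34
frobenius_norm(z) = 0.20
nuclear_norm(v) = 1.70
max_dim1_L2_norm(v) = 1.04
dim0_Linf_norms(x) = [0.78, 0.43]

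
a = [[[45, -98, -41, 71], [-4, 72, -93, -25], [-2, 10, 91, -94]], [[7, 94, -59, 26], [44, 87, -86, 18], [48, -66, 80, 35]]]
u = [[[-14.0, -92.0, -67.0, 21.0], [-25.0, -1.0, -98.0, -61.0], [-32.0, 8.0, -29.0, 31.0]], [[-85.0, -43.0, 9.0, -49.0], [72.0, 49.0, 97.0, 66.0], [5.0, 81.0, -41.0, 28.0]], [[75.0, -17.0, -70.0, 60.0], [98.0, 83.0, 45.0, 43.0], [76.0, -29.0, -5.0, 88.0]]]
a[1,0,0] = 7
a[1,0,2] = -59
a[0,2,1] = 10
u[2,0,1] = -17.0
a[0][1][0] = -4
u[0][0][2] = -67.0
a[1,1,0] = 44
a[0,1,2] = -93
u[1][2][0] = 5.0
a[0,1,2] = -93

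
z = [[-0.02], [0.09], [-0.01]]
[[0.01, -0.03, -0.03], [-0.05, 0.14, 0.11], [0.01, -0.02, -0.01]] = z@[[-0.54, 1.55, 1.27]]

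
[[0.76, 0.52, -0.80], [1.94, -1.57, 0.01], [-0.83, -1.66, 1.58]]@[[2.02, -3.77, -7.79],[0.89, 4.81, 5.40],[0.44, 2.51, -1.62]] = [[1.65,-2.37,-1.82], [2.53,-14.84,-23.61], [-2.46,-0.89,-5.06]]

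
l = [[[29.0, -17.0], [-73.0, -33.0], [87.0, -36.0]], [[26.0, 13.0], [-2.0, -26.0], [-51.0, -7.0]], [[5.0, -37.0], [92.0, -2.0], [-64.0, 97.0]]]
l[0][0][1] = -17.0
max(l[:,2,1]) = 97.0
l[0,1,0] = -73.0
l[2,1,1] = -2.0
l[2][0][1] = -37.0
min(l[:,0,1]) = -37.0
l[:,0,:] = [[29.0, -17.0], [26.0, 13.0], [5.0, -37.0]]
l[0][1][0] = -73.0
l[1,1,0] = -2.0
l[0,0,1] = -17.0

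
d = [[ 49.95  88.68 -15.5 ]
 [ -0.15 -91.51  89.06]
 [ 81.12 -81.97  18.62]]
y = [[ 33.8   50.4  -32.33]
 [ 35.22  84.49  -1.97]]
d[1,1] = -91.51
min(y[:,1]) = 50.4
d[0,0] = 49.95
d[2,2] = 18.62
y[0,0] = 33.8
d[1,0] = -0.15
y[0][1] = 50.4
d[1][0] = -0.15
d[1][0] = -0.15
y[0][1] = 50.4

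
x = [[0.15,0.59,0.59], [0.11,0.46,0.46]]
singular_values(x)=[1.07, 0.01]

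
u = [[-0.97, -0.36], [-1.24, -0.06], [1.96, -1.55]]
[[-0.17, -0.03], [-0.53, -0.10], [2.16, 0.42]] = u @ [[0.47, 0.09],[-0.80, -0.16]]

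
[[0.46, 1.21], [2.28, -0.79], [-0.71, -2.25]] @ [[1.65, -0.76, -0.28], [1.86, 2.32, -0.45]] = [[3.01, 2.46, -0.67], [2.29, -3.57, -0.28], [-5.36, -4.68, 1.21]]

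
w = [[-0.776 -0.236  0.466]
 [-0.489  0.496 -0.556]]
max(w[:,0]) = -0.489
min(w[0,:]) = -0.776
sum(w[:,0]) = -1.2650000000000001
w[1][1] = 0.496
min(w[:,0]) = -0.776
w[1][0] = -0.489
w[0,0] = -0.776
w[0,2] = 0.466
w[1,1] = 0.496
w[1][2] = -0.556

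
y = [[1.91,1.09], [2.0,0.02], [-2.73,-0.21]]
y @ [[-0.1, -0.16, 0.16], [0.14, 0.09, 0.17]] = [[-0.04, -0.21, 0.49], [-0.2, -0.32, 0.32], [0.24, 0.42, -0.47]]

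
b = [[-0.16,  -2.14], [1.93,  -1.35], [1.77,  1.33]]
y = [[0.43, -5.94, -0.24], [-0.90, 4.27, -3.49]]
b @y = [[1.86, -8.19, 7.51], [2.04, -17.23, 4.25], [-0.44, -4.83, -5.07]]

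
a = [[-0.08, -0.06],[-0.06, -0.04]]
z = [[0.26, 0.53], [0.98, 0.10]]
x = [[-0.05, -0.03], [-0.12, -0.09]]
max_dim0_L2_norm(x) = 0.13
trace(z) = 0.36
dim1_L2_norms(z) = [0.59, 0.99]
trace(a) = -0.12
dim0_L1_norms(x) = [0.17, 0.12]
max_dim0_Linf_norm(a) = 0.08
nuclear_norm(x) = 0.17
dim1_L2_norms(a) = [0.1, 0.07]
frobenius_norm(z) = 1.15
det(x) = 0.00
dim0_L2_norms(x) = [0.13, 0.09]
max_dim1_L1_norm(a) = 0.14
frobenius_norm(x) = 0.16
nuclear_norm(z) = 1.52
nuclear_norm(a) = 0.13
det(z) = -0.49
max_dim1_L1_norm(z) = 1.08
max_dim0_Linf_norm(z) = 0.98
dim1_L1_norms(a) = [0.14, 0.1]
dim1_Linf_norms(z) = [0.53, 0.98]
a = z @ x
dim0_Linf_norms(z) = [0.98, 0.53]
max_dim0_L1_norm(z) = 1.24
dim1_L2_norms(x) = [0.06, 0.15]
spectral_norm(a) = 0.12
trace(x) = -0.14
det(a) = -0.00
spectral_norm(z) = 1.05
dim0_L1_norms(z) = [1.24, 0.63]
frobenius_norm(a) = 0.12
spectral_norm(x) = 0.16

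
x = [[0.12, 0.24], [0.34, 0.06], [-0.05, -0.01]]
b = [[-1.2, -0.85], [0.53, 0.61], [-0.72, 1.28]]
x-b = [[1.32, 1.09], [-0.19, -0.55], [0.67, -1.29]]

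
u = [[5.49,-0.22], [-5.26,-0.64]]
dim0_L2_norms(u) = [7.6, 0.68]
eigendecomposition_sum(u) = [[5.51,-0.19],[-4.59,0.16]] + [[-0.02, -0.03], [-0.67, -0.80]]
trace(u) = 4.85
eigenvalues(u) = [5.67, -0.82]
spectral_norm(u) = 7.61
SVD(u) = [[-0.72, 0.69], [0.69, 0.72]] @ diag([7.60847115498351, 0.6138946846030493]) @ [[-1.00, -0.04], [0.04, -1.00]]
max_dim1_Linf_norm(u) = 5.49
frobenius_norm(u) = 7.63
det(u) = -4.67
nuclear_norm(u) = 8.22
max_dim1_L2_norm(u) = 5.49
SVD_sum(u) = [[5.47, 0.21], [-5.28, -0.2]] + [[0.02, -0.43], [0.02, -0.44]]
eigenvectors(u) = [[0.77, 0.03],[-0.64, 1.00]]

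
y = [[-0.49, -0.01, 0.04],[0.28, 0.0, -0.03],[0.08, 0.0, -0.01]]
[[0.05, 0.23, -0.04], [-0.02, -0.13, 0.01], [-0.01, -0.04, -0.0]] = y @ [[-0.09, -0.45, 0.28], [-0.92, -0.68, -0.38], [-0.13, 0.17, 2.3]]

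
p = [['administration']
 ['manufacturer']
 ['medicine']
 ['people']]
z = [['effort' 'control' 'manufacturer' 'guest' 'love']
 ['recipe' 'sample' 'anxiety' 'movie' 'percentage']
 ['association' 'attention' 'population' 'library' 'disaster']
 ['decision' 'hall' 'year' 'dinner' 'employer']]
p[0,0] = 'administration'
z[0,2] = 'manufacturer'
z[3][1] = 'hall'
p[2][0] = 'medicine'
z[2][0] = 'association'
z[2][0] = 'association'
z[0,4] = 'love'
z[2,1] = 'attention'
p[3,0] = 'people'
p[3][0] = 'people'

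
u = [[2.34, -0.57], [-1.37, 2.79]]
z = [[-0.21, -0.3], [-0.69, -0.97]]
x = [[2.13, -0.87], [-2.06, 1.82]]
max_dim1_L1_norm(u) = 4.16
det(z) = -0.00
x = u + z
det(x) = 2.08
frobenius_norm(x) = 3.58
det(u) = 5.75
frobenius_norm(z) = 1.25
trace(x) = 3.95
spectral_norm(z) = 1.25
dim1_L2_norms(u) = [2.41, 3.11]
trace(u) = 5.13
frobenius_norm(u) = 3.93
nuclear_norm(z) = 1.25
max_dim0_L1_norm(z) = 1.27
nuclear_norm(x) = 4.13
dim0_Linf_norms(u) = [2.34, 2.79]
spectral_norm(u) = 3.59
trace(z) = -1.18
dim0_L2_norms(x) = [2.96, 2.02]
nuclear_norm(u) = 5.19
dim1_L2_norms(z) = [0.37, 1.19]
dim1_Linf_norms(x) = [2.13, 2.06]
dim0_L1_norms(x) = [4.19, 2.69]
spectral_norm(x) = 3.54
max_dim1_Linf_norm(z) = 0.97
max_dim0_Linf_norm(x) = 2.13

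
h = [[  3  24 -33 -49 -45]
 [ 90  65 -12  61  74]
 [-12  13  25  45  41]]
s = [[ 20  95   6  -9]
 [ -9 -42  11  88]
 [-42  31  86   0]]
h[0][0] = 3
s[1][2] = 11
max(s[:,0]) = 20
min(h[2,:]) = -12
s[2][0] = -42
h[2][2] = 25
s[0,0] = 20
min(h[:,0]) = -12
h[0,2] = -33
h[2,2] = 25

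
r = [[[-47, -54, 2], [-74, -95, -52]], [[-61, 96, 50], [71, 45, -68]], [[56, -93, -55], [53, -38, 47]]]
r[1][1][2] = -68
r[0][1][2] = -52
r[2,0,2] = -55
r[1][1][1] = 45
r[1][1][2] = -68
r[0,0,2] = 2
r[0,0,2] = 2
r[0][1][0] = -74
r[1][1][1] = 45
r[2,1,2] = 47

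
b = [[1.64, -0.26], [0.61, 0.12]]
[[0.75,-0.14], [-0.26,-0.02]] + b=[[2.39,-0.4], [0.35,0.10]]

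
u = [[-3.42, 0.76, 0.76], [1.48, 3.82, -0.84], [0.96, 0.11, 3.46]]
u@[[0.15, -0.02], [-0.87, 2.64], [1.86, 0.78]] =[[0.24,2.67], [-4.66,9.4], [6.48,2.97]]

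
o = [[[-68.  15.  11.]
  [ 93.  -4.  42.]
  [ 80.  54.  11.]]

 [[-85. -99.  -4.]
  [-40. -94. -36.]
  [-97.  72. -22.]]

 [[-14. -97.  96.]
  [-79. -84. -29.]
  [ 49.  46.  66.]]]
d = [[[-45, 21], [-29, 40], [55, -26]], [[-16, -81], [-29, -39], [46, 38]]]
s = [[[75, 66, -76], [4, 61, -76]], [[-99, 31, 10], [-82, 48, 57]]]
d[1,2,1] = 38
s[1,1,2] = 57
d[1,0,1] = -81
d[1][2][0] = 46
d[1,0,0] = -16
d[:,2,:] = [[55, -26], [46, 38]]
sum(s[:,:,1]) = 206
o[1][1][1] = -94.0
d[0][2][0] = 55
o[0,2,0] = 80.0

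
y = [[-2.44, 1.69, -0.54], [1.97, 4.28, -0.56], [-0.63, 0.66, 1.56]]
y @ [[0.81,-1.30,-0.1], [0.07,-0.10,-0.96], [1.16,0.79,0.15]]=[[-2.48, 2.58, -1.46], [1.25, -3.43, -4.39], [1.35, 1.99, -0.34]]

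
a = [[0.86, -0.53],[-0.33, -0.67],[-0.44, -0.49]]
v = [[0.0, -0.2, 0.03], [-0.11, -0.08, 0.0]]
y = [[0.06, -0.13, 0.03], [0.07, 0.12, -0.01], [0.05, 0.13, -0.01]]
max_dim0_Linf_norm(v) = 0.2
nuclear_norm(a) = 2.01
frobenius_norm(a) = 1.42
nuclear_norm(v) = 0.32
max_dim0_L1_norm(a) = 1.69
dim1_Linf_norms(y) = [0.13, 0.12, 0.13]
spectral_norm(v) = 0.22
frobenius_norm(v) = 0.24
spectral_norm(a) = 1.02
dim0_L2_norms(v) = [0.11, 0.22, 0.03]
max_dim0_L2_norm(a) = 1.02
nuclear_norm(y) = 0.33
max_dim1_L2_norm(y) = 0.15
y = a @ v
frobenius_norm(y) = 0.25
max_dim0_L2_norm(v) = 0.22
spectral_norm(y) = 0.22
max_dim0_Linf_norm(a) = 0.86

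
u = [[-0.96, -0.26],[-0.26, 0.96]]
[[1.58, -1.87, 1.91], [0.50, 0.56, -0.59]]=u@[[-1.67, 1.67, -1.7], [0.07, 1.04, -1.07]]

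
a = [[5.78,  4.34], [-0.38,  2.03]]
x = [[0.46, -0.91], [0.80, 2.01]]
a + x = [[6.24, 3.43], [0.42, 4.04]]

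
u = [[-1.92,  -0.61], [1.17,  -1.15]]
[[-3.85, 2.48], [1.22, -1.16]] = u@[[1.77, -1.22], [0.74, -0.23]]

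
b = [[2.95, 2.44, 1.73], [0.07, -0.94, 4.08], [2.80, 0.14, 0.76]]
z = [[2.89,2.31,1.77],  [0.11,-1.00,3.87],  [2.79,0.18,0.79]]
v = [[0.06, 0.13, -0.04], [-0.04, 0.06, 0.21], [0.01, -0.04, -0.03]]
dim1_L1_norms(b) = [7.12, 5.09, 3.7]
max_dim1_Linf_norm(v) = 0.21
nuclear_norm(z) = 10.11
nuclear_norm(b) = 10.44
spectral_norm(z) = 5.15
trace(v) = 0.09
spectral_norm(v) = 0.23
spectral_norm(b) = 5.24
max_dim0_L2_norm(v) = 0.22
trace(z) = 2.68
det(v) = 0.00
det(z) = 25.42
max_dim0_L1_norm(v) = 0.28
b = v + z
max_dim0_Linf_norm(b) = 4.08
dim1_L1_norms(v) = [0.23, 0.31, 0.08]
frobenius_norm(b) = 6.60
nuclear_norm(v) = 0.39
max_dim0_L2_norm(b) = 4.5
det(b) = 28.52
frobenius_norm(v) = 0.27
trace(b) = 2.77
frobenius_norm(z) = 6.42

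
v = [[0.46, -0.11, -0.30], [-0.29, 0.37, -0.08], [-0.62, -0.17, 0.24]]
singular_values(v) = [0.89, 0.44, 0.16]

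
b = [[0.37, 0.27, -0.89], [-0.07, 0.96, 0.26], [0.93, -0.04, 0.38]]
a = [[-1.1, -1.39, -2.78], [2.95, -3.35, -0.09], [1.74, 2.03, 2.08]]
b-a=[[1.47, 1.66, 1.89],  [-3.02, 4.31, 0.35],  [-0.81, -2.07, -1.70]]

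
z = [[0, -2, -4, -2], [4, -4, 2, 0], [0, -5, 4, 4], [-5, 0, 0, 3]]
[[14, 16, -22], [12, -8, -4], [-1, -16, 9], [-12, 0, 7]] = z@ [[0, 0, 1], [-3, 0, 3], [0, -4, 2], [-4, 0, 4]]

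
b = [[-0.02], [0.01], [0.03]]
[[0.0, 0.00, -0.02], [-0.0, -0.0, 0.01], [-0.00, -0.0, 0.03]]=b@[[-0.13, -0.11, 0.98]]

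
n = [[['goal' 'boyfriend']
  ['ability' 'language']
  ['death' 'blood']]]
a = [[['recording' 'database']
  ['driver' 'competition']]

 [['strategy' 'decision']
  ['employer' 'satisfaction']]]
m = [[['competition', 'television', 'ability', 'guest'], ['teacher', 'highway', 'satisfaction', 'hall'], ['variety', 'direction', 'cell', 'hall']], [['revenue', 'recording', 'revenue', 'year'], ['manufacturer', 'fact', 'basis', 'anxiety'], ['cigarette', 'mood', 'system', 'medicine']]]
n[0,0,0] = 'goal'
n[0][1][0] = 'ability'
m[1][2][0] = 'cigarette'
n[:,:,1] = [['boyfriend', 'language', 'blood']]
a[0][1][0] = 'driver'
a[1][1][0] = 'employer'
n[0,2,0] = 'death'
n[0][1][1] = 'language'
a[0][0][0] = 'recording'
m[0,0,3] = 'guest'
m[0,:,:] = [['competition', 'television', 'ability', 'guest'], ['teacher', 'highway', 'satisfaction', 'hall'], ['variety', 'direction', 'cell', 'hall']]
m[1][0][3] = 'year'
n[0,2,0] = 'death'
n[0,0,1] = 'boyfriend'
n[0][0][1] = 'boyfriend'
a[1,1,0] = 'employer'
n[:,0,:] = [['goal', 'boyfriend']]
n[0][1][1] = 'language'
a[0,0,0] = 'recording'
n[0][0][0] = 'goal'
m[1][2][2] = 'system'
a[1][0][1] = 'decision'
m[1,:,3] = ['year', 'anxiety', 'medicine']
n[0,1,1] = 'language'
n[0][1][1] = 'language'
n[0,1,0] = 'ability'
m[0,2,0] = 'variety'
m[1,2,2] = 'system'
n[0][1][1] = 'language'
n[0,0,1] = 'boyfriend'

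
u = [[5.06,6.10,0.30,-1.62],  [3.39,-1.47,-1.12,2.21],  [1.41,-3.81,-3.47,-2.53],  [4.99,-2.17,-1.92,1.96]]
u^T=[[5.06, 3.39, 1.41, 4.99],[6.10, -1.47, -3.81, -2.17],[0.3, -1.12, -3.47, -1.92],[-1.62, 2.21, -2.53, 1.96]]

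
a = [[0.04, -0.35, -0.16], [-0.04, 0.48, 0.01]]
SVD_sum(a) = [[0.03,  -0.37,  -0.07],[-0.04,  0.47,  0.08]] + [[0.01, 0.02, -0.09], [0.0, 0.01, -0.07]]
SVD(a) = [[-0.62, 0.79], [0.79, 0.62]] @ diag([0.605795101845311, 0.12170577052970466]) @ [[-0.09, 0.98, 0.18], [0.05, 0.18, -0.98]]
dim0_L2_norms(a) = [0.06, 0.59, 0.16]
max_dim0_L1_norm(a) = 0.83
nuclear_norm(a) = 0.73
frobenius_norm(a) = 0.62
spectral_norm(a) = 0.61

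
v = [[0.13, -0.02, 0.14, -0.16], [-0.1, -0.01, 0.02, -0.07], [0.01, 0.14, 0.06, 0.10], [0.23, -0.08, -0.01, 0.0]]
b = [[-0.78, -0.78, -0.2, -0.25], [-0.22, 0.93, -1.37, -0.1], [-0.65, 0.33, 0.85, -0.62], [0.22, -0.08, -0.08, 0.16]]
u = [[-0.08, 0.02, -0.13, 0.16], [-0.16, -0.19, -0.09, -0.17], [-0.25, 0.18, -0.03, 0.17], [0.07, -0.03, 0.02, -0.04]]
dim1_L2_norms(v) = [0.25, 0.12, 0.18, 0.24]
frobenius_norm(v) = 0.41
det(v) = -0.00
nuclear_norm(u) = 0.86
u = b @ v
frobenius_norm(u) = 0.53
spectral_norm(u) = 0.41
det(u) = -0.00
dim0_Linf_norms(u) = [0.25, 0.19, 0.13, 0.17]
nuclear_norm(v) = 0.70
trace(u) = -0.34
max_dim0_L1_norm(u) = 0.56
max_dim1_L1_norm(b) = 2.62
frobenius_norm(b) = 2.42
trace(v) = 0.18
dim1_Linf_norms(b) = [0.78, 1.37, 0.85, 0.22]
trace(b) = 1.16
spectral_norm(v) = 0.31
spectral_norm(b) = 1.78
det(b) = 0.01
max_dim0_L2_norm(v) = 0.28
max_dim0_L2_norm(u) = 0.32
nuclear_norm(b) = 4.10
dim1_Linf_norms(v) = [0.16, 0.1, 0.14, 0.23]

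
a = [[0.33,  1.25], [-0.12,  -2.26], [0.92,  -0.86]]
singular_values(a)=[2.72, 0.98]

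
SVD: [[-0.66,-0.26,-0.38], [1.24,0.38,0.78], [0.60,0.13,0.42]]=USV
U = [[-0.43, -0.7, -0.58], [0.81, -0.02, -0.58], [0.40, -0.72, 0.57]]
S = [1.87, 0.1, 0.0]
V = [[0.82, 0.25, 0.52], [0.07, 0.85, -0.53], [-0.57, 0.47, 0.67]]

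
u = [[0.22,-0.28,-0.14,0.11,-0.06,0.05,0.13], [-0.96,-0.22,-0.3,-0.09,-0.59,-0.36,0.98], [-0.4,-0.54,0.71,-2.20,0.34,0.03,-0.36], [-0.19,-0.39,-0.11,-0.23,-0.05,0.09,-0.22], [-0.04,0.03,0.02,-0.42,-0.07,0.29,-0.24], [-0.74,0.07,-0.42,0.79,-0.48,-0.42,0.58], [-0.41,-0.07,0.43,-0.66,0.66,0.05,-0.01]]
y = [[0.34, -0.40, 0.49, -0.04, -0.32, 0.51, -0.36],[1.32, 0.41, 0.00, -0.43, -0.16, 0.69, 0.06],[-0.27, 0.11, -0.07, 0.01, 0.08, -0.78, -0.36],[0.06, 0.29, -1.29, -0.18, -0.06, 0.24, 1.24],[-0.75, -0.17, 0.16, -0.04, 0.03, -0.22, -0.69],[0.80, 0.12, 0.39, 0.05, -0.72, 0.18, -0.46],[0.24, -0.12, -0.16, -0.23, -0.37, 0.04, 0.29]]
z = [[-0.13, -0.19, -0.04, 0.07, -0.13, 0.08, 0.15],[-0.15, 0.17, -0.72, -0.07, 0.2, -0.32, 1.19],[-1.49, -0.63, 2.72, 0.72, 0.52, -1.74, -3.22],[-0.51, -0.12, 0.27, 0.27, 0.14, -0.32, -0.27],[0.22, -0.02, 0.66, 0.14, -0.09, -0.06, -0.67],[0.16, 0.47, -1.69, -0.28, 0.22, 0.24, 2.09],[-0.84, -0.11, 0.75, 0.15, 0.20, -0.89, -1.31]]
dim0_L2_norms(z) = [1.82, 0.84, 3.44, 0.85, 0.67, 2.02, 4.29]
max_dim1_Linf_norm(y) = 1.32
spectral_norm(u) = 2.86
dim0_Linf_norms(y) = [1.32, 0.41, 1.29, 0.43, 0.72, 0.78, 1.24]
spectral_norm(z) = 6.05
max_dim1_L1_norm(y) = 3.36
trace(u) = -0.02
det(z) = 0.00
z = u @ y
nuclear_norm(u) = 6.62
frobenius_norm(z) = 6.29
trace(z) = 1.87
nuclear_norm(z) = 8.79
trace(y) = 1.00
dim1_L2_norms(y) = [1.0, 1.61, 0.91, 1.84, 1.07, 1.25, 0.61]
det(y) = -0.05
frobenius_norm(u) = 3.56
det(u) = -0.00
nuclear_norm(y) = 6.75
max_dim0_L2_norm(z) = 4.29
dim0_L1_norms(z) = [3.5, 1.71, 6.85, 1.7, 1.5, 3.65, 8.9]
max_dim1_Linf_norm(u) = 2.2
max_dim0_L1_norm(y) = 3.78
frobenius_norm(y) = 3.30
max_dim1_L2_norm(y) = 1.84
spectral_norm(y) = 2.24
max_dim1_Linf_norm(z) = 3.22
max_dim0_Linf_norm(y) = 1.32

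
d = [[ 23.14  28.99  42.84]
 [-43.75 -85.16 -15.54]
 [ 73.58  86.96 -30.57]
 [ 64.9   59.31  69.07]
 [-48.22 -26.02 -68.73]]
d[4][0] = -48.22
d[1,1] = -85.16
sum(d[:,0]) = 69.65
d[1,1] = -85.16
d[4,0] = -48.22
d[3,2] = 69.07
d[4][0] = -48.22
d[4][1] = -26.02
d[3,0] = 64.9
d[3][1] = 59.31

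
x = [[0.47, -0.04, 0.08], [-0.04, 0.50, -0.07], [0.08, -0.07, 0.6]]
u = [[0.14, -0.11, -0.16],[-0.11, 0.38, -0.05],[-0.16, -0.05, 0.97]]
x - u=[[0.33,0.07,0.24], [0.07,0.12,-0.02], [0.24,-0.02,-0.37]]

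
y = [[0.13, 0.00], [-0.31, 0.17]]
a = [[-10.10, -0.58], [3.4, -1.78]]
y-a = [[10.23,0.58], [-3.71,1.95]]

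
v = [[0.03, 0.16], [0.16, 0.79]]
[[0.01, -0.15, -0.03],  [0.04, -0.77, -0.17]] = v @ [[0.75, -0.41, -0.01], [-0.10, -0.89, -0.21]]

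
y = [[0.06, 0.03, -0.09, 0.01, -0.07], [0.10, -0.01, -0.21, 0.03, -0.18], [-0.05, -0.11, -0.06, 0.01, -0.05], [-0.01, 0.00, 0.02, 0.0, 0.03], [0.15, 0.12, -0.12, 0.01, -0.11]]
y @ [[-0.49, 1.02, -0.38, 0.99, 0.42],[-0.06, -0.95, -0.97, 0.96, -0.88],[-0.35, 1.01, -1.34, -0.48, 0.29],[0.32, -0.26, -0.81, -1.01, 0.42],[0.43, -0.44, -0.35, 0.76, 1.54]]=[[-0.03,  -0.03,  0.09,  0.07,  -0.13],[-0.04,  -0.03,  0.29,  0.02,  -0.27],[0.03,  0.01,  0.22,  -0.17,  -0.01],[0.01,  -0.00,  -0.03,  0.00,  0.05],[-0.08,  -0.04,  0.02,  0.23,  -0.24]]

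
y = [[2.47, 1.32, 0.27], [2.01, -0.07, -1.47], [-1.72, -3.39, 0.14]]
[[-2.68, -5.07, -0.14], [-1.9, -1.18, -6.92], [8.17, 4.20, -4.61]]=y @[[0.02,-1.65,-1.53], [-2.36,-0.46,2.24], [1.43,-1.43,2.51]]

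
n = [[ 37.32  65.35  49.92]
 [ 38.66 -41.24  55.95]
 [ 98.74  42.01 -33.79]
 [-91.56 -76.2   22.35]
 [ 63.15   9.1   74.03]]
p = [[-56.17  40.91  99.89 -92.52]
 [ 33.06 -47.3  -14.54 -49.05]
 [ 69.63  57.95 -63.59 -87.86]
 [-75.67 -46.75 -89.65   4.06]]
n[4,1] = 9.1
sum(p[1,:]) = -77.82999999999998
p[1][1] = -47.3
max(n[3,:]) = 22.35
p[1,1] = -47.3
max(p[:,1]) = 57.95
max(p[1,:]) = 33.06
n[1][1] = -41.24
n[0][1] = 65.35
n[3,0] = -91.56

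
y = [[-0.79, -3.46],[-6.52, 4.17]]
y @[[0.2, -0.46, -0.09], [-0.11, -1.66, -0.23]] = [[0.22, 6.11, 0.87], [-1.76, -3.92, -0.37]]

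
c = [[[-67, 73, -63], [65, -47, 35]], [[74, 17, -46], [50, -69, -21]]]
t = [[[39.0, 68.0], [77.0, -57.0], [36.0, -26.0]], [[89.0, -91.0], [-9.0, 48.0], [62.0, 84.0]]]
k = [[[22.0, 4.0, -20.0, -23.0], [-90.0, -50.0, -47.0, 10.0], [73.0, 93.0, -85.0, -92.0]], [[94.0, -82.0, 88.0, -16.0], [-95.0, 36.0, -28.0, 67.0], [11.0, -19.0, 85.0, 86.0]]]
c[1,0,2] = -46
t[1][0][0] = 89.0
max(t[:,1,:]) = 77.0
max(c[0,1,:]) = 65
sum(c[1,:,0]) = 124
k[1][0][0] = 94.0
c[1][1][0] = 50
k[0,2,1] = 93.0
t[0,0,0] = 39.0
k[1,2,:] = [11.0, -19.0, 85.0, 86.0]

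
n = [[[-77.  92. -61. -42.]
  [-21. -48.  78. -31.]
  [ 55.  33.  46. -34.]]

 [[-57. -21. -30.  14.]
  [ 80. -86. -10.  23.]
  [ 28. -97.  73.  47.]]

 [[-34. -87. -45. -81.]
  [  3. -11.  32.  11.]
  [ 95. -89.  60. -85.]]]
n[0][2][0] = 55.0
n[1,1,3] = 23.0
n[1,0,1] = -21.0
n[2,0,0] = -34.0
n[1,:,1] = [-21.0, -86.0, -97.0]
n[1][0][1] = -21.0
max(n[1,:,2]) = 73.0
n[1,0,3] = 14.0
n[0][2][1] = 33.0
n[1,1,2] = -10.0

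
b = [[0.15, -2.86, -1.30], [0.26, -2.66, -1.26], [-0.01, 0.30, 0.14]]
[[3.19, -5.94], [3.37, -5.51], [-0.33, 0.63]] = b@ [[2.14,0.46], [0.27,1.72], [-2.80,0.84]]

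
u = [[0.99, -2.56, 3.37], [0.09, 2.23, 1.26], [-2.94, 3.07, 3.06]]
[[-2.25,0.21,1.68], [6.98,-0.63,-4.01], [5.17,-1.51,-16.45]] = u @ [[1.79, 0.15, 3.01], [2.61, -0.21, -1.19], [0.79, -0.14, -1.29]]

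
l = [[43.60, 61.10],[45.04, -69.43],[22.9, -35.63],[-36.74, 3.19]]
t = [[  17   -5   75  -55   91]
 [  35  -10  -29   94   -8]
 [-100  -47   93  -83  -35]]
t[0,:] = [17, -5, 75, -55, 91]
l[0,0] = 43.6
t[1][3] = 94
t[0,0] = 17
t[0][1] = -5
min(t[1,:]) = -29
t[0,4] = 91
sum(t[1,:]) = 82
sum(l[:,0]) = 74.79999999999998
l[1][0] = 45.04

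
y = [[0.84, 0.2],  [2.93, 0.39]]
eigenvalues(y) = [1.41, -0.18]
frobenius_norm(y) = 3.08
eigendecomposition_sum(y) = [[0.91, 0.18], [2.59, 0.51]] + [[-0.07,0.02], [0.34,-0.12]]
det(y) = -0.26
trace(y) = 1.23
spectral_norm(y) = 3.08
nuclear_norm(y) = 3.16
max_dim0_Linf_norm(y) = 2.93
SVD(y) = [[-0.28, -0.96], [-0.96, 0.28]] @ diag([3.078238682551254, 0.08394410786425349]) @ [[-0.99,-0.14],[0.14,-0.99]]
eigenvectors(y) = [[0.33, -0.19], [0.94, 0.98]]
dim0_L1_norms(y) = [3.77, 0.59]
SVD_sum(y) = [[0.85,0.12], [2.93,0.41]] + [[-0.01, 0.08],[0.00, -0.02]]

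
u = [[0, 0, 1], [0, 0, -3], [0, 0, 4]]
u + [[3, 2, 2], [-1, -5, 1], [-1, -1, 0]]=[[3, 2, 3], [-1, -5, -2], [-1, -1, 4]]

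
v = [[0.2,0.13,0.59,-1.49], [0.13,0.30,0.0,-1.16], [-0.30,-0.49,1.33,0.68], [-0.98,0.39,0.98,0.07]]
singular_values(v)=[2.12, 1.87, 0.86, 0.0]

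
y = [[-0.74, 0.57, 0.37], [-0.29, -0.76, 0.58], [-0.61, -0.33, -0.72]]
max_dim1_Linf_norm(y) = 0.76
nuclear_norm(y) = 3.00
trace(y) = -2.22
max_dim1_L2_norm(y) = 1.0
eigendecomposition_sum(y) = [[-0.21+0.27j, 0.11+0.31j, 0.34+0.07j],  [-0.32-0.02j, (-0.19+0.25j), (0.13+0.3j)],  [-0.15-0.31j, (-0.33-0.04j), (-0.22+0.28j)]] + [[-0.21-0.27j, (0.11-0.31j), 0.34-0.07j], [-0.32+0.02j, -0.19-0.25j, (0.13-0.3j)], [-0.15+0.31j, -0.33+0.04j, (-0.22-0.28j)]] + [[-0.33-0.00j, (0.36-0j), (-0.31+0j)], [0.35+0.00j, (-0.38+0j), (0.33-0j)], [(-0.31-0j), 0.34-0.00j, (-0.29+0j)]]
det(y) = -1.00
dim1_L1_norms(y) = [1.68, 1.63, 1.66]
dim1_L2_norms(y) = [1.0, 1.0, 1.0]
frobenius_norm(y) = 1.73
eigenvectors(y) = [[-0.26-0.52j, (-0.26+0.52j), 0.58+0.00j], [(0.28-0.48j), (0.28+0.48j), (-0.61+0j)], [0.60+0.00j, (0.6-0j), 0.54+0.00j]]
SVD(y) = [[-0.73, -0.69, -0.04], [0.49, -0.47, -0.74], [0.49, -0.55, 0.68]] @ diag([1.0070516339094278, 1.0020730444714332, 0.9942819621134167]) @ [[0.1, -0.94, -0.33], [0.98, 0.15, -0.13], [-0.17, 0.31, -0.93]]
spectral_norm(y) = 1.01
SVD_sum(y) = [[-0.07, 0.69, 0.24], [0.05, -0.46, -0.16], [0.05, -0.46, -0.16]] + [[-0.67, -0.10, 0.09],  [-0.46, -0.07, 0.06],  [-0.54, -0.08, 0.07]] + [[0.01,-0.01,0.04],[0.12,-0.23,0.68],[-0.11,0.21,-0.63]]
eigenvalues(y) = [(-0.61+0.79j), (-0.61-0.79j), (-1+0j)]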